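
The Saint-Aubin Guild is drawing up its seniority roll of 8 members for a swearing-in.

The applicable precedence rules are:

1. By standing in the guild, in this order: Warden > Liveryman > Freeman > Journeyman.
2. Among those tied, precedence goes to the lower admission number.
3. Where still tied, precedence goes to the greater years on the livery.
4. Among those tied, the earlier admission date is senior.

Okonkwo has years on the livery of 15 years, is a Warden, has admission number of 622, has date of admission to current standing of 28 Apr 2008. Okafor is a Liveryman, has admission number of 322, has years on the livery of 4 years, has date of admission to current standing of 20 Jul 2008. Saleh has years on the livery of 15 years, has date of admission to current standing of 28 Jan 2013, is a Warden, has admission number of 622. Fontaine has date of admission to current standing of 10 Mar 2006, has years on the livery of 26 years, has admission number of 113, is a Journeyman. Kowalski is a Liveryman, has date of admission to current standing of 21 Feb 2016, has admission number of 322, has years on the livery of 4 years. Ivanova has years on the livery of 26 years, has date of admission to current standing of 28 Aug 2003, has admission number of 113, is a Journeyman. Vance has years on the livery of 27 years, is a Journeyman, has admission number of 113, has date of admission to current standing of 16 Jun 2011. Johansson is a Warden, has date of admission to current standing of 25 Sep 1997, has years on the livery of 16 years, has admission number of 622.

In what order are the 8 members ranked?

By standing in the guild: Johansson, Okonkwo and Saleh (Warden); then Okafor and Kowalski (Liveryman); then Vance, Ivanova and Fontaine (Journeyman).
Johansson, Okonkwo and Saleh all have admission number 622, so the next rule applies.
Among Johansson, Okonkwo and Saleh, by years on the livery (higher first): Johansson (16 years) before Okonkwo and Saleh (15 years).
Among Okonkwo and Saleh, by date of admission to current standing (earlier first): Okonkwo (28 Apr 2008) before Saleh (28 Jan 2013).
Okafor and Kowalski both have admission number 322, so the next rule applies.
Okafor and Kowalski both have years on the livery 4 years, so the next rule applies.
Among Okafor and Kowalski, by date of admission to current standing (earlier first): Okafor (20 Jul 2008) before Kowalski (21 Feb 2016).
Vance, Ivanova and Fontaine all have admission number 113, so the next rule applies.
Among Vance, Ivanova and Fontaine, by years on the livery (higher first): Vance (27 years) before Ivanova and Fontaine (26 years).
Among Ivanova and Fontaine, by date of admission to current standing (earlier first): Ivanova (28 Aug 2003) before Fontaine (10 Mar 2006).
Full order: Johansson, Okonkwo, Saleh, Okafor, Kowalski, Vance, Ivanova, Fontaine.

Johansson, Okonkwo, Saleh, Okafor, Kowalski, Vance, Ivanova, Fontaine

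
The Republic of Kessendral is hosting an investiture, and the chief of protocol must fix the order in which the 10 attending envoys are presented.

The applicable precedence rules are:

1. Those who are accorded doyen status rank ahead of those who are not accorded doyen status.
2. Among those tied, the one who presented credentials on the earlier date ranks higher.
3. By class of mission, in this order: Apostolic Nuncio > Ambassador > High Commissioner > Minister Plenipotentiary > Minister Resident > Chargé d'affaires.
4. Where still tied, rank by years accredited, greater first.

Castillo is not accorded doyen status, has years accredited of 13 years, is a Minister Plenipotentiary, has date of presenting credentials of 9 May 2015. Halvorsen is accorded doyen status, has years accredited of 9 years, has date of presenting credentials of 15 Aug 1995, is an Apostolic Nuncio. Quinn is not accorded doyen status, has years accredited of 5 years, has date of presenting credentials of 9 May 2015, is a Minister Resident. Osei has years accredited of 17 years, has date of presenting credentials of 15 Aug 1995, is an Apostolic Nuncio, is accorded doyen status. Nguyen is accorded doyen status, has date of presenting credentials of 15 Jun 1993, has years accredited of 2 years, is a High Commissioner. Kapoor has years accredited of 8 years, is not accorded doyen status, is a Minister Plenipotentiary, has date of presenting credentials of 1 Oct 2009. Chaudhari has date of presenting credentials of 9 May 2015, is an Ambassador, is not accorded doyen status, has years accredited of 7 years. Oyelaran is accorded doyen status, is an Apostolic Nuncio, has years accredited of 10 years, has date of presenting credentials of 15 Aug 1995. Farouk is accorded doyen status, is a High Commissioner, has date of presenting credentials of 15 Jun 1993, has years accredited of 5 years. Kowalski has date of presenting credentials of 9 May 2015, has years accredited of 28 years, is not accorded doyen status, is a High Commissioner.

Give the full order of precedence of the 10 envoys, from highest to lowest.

Farouk, Nguyen, Osei, Oyelaran, Halvorsen, Kapoor, Chaudhari, Kowalski, Castillo, Quinn

By the first rule: Farouk, Nguyen, Osei, Oyelaran and Halvorsen (each accorded doyen status); then Kapoor, Chaudhari, Kowalski, Castillo and Quinn (each not accorded doyen status).
Among Farouk, Nguyen, Osei, Oyelaran and Halvorsen, by date of presenting credentials (earlier first): Farouk and Nguyen (15 Jun 1993) before Osei, Oyelaran and Halvorsen (15 Aug 1995).
Farouk and Nguyen are each High Commissioner, so the next rule applies.
Among Farouk and Nguyen, by years accredited (higher first): Farouk (5 years) before Nguyen (2 years).
Osei, Oyelaran and Halvorsen are each Apostolic Nuncio, so the next rule applies.
Among Osei, Oyelaran and Halvorsen, by years accredited (higher first): Osei (17 years) before Oyelaran (10 years) before Halvorsen (9 years).
Among Kapoor, Chaudhari, Kowalski, Castillo and Quinn, by date of presenting credentials (earlier first): Kapoor (1 Oct 2009) before Chaudhari, Kowalski, Castillo and Quinn (9 May 2015).
Among Chaudhari, Kowalski, Castillo and Quinn, by class of mission: Chaudhari (Ambassador) before Kowalski (High Commissioner) before Castillo (Minister Plenipotentiary) before Quinn (Minister Resident).
Full order: Farouk, Nguyen, Osei, Oyelaran, Halvorsen, Kapoor, Chaudhari, Kowalski, Castillo, Quinn.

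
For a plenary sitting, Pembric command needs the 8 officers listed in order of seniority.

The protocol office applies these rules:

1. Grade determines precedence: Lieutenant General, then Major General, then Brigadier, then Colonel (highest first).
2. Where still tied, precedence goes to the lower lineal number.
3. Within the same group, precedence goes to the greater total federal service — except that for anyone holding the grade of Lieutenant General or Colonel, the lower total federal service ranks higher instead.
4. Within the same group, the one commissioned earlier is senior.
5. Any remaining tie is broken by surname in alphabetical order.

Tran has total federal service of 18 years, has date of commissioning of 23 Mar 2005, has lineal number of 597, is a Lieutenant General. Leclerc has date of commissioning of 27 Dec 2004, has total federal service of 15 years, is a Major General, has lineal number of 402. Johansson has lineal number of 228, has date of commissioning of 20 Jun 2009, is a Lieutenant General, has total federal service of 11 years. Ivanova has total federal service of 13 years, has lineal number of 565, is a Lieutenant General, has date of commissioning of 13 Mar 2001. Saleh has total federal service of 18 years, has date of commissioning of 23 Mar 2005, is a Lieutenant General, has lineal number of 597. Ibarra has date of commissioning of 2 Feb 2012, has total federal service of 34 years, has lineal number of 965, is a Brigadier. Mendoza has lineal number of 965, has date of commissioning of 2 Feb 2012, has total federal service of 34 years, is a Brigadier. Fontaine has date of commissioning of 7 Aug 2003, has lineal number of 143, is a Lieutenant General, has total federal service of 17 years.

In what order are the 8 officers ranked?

By grade: Fontaine, Johansson, Ivanova, Saleh and Tran (Lieutenant General); then Leclerc (Major General); then Ibarra and Mendoza (Brigadier).
Among Fontaine, Johansson, Ivanova, Saleh and Tran, by lineal number (lower first): Fontaine (143) before Johansson (228) before Ivanova (565) before Saleh and Tran (597).
Saleh and Tran both have total federal service 18 years, so the next rule applies.
Saleh and Tran both have date of commissioning 23 Mar 2005, so the next rule applies.
Among Saleh and Tran, alphabetically by surname: Saleh before Tran.
Ibarra and Mendoza both have lineal number 965, so the next rule applies.
Ibarra and Mendoza both have total federal service 34 years, so the next rule applies.
Ibarra and Mendoza both have date of commissioning 2 Feb 2012, so the next rule applies.
Among Ibarra and Mendoza, alphabetically by surname: Ibarra before Mendoza.
Full order: Fontaine, Johansson, Ivanova, Saleh, Tran, Leclerc, Ibarra, Mendoza.

Fontaine, Johansson, Ivanova, Saleh, Tran, Leclerc, Ibarra, Mendoza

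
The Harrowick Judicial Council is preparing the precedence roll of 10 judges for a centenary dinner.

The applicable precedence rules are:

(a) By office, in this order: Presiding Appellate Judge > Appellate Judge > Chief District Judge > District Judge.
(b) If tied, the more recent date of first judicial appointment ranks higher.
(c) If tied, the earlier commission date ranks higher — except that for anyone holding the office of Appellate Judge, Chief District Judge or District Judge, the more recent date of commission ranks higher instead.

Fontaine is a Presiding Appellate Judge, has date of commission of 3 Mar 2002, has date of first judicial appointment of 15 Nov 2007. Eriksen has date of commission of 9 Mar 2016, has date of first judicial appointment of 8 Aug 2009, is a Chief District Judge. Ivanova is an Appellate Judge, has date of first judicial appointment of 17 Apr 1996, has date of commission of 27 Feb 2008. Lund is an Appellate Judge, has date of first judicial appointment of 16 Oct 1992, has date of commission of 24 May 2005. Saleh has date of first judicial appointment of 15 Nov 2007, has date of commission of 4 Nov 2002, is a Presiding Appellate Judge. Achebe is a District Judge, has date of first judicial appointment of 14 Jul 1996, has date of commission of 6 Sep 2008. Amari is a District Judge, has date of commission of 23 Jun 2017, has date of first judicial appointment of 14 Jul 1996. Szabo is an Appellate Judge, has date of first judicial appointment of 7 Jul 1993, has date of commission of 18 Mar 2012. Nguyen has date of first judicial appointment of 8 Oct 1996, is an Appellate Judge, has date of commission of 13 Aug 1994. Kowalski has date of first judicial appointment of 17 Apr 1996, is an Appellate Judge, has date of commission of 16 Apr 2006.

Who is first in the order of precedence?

By office: Fontaine and Saleh (Presiding Appellate Judge); then Nguyen, Ivanova, Kowalski, Szabo and Lund (Appellate Judge); then Eriksen (Chief District Judge); then Amari and Achebe (District Judge).
Fontaine and Saleh both have date of first judicial appointment 15 Nov 2007, so the next rule applies.
Among Fontaine and Saleh, by date of commission (earlier first): Fontaine (3 Mar 2002) before Saleh (4 Nov 2002).
Among Nguyen, Ivanova, Kowalski, Szabo and Lund, by date of first judicial appointment (later first): Nguyen (8 Oct 1996) before Ivanova and Kowalski (17 Apr 1996) before Szabo (7 Jul 1993) before Lund (16 Oct 1992).
Among Ivanova and Kowalski, by date of commission (later first) (reversed rule for this group): Ivanova (27 Feb 2008) before Kowalski (16 Apr 2006).
Amari and Achebe both have date of first judicial appointment 14 Jul 1996, so the next rule applies.
Among Amari and Achebe, by date of commission (later first) (reversed rule for this group): Amari (23 Jun 2017) before Achebe (6 Sep 2008).
Order: Fontaine, Saleh, Nguyen, Ivanova, Kowalski, Szabo, Lund, Eriksen, Amari, Achebe.

Fontaine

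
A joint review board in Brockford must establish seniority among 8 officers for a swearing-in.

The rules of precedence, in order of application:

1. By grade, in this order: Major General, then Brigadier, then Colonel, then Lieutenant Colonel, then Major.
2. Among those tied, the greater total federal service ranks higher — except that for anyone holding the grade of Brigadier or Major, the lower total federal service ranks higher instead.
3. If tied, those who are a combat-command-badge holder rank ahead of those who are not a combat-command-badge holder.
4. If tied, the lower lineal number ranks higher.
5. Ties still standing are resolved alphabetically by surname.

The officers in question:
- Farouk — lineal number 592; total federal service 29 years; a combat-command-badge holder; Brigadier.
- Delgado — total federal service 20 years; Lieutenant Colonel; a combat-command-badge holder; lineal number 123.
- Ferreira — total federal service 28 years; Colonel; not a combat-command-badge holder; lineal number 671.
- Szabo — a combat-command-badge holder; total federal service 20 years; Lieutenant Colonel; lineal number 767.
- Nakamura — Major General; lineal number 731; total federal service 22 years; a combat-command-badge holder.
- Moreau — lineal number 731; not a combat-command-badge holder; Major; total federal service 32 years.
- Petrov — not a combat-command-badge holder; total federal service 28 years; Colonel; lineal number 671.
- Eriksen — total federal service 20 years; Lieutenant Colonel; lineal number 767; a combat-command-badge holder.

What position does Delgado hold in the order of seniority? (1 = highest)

By grade: Nakamura (Major General); then Farouk (Brigadier); then Ferreira and Petrov (Colonel); then Delgado, Eriksen and Szabo (Lieutenant Colonel); then Moreau (Major).
Ferreira and Petrov both have total federal service 28 years, so the next rule applies.
Ferreira and Petrov are each not a combat-command-badge holder, so the next rule applies.
Ferreira and Petrov both have lineal number 671, so the next rule applies.
Among Ferreira and Petrov, alphabetically by surname: Ferreira before Petrov.
Delgado, Eriksen and Szabo all have total federal service 20 years, so the next rule applies.
Delgado, Eriksen and Szabo are each a combat-command-badge holder, so the next rule applies.
Among Delgado, Eriksen and Szabo, by lineal number (lower first): Delgado (123) before Eriksen and Szabo (767).
Among Eriksen and Szabo, alphabetically by surname: Eriksen before Szabo.
Order: Nakamura, Farouk, Ferreira, Petrov, Delgado, Eriksen, Szabo, Moreau. So position 5.

5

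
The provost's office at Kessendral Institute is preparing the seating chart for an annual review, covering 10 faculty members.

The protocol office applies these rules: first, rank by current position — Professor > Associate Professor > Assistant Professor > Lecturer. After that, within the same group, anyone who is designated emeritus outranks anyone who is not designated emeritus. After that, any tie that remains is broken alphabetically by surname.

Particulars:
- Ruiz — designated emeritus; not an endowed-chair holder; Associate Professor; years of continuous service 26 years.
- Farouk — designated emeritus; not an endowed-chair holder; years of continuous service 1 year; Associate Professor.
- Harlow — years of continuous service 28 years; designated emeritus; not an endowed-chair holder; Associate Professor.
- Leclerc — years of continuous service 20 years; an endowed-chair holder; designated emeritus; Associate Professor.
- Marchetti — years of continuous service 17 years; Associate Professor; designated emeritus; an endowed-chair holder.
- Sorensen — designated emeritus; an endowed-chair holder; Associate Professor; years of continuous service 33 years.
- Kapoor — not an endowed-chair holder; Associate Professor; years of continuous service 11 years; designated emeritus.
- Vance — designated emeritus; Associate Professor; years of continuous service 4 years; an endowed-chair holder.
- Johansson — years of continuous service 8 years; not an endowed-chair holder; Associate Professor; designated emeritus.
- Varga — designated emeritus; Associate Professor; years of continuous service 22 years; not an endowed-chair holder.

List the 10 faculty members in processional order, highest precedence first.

Farouk, Harlow, Johansson, Kapoor, Leclerc, Marchetti, Ruiz, Sorensen, Vance, Varga

By current position: Farouk, Harlow, Johansson, Kapoor, Leclerc, Marchetti, Ruiz, Sorensen, Vance and Varga (Associate Professor).
Farouk, Harlow, Johansson, Kapoor, Leclerc, Marchetti, Ruiz, Sorensen, Vance and Varga are each designated emeritus, so the next rule applies.
Among Farouk, Harlow, Johansson, Kapoor, Leclerc, Marchetti, Ruiz, Sorensen, Vance and Varga, alphabetically by surname: Farouk before Harlow before Johansson before Kapoor before Leclerc before Marchetti before Ruiz before Sorensen before Vance before Varga.
Full order: Farouk, Harlow, Johansson, Kapoor, Leclerc, Marchetti, Ruiz, Sorensen, Vance, Varga.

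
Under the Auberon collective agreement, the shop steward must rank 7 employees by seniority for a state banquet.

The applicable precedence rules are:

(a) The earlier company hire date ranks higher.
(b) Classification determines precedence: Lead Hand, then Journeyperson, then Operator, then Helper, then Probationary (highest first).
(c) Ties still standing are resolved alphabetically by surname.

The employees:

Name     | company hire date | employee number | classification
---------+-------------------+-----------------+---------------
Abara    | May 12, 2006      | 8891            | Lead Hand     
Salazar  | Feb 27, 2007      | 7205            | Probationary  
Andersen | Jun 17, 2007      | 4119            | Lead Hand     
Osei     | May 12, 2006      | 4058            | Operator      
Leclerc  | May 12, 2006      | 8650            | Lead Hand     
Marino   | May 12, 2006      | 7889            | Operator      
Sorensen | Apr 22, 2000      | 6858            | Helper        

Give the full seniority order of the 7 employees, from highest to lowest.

Sorensen, Abara, Leclerc, Marino, Osei, Salazar, Andersen

By company hire date (earlier first): Sorensen (Apr 22, 2000); then Abara, Leclerc, Marino and Osei (each May 12, 2006); then Salazar (Feb 27, 2007); then Andersen (Jun 17, 2007).
Among Abara, Leclerc, Marino and Osei, by classification: Abara and Leclerc (Lead Hand) before Marino and Osei (Operator).
Among Abara and Leclerc, alphabetically by surname: Abara before Leclerc.
Among Marino and Osei, alphabetically by surname: Marino before Osei.
Full order: Sorensen, Abara, Leclerc, Marino, Osei, Salazar, Andersen.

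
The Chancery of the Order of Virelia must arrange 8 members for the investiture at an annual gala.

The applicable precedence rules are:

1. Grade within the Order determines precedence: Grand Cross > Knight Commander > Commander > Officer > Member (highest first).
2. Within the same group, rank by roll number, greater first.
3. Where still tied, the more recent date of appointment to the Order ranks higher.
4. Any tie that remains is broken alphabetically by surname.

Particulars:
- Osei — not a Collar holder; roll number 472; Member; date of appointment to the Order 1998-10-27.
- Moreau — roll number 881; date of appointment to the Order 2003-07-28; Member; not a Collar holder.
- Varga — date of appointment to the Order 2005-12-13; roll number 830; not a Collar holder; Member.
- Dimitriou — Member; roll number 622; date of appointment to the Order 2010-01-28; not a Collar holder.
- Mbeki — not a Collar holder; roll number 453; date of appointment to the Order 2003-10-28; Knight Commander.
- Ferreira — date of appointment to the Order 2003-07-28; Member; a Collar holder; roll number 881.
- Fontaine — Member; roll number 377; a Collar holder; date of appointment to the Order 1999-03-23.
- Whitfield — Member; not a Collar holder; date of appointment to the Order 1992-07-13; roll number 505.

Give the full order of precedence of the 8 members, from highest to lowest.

Mbeki, Ferreira, Moreau, Varga, Dimitriou, Whitfield, Osei, Fontaine

By grade within the Order: Mbeki (Knight Commander); then Ferreira, Moreau, Varga, Dimitriou, Whitfield, Osei and Fontaine (Member).
Among Ferreira, Moreau, Varga, Dimitriou, Whitfield, Osei and Fontaine, by roll number (higher first): Ferreira and Moreau (881) before Varga (830) before Dimitriou (622) before Whitfield (505) before Osei (472) before Fontaine (377).
Ferreira and Moreau both have date of appointment to the Order 2003-07-28, so the next rule applies.
Among Ferreira and Moreau, alphabetically by surname: Ferreira before Moreau.
Full order: Mbeki, Ferreira, Moreau, Varga, Dimitriou, Whitfield, Osei, Fontaine.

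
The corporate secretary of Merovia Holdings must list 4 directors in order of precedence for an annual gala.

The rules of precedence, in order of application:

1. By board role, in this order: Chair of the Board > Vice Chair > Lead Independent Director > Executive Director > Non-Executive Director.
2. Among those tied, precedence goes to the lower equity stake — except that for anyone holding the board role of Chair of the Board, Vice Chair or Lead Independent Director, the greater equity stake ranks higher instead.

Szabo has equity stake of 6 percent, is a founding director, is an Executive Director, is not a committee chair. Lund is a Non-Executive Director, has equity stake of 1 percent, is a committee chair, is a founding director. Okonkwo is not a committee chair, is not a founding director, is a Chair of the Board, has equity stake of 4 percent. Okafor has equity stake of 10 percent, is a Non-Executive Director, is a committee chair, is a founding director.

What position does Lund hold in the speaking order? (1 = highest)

3

By board role: Okonkwo (Chair of the Board); then Szabo (Executive Director); then Lund and Okafor (Non-Executive Director).
Among Lund and Okafor, by equity stake (lower first): Lund (1 percent) before Okafor (10 percent).
Order: Okonkwo, Szabo, Lund, Okafor. So position 3.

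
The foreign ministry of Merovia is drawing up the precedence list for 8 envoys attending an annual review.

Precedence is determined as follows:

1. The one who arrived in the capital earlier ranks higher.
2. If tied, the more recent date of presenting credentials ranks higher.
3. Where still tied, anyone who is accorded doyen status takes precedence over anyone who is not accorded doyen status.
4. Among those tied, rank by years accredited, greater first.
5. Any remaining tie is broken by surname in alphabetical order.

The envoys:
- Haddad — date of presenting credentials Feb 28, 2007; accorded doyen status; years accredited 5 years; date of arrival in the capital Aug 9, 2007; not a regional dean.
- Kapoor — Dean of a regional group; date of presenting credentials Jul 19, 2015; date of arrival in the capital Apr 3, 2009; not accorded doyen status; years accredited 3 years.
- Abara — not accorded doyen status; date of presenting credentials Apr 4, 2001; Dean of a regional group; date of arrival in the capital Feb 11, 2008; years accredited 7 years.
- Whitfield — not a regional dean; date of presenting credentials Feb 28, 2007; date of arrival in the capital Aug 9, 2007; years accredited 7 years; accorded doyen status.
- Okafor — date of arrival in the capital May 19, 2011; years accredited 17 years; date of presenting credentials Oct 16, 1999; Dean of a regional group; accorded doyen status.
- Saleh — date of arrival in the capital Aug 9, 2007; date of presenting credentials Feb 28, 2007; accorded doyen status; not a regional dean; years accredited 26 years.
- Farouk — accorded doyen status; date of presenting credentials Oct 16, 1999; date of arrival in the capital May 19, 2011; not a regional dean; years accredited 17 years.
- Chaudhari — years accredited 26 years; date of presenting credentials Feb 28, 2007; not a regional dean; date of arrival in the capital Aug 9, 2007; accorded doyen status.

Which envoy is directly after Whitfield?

By date of arrival in the capital (earlier first): Chaudhari, Saleh, Whitfield and Haddad (each Aug 9, 2007); then Abara (Feb 11, 2008); then Kapoor (Apr 3, 2009); then Farouk and Okafor (both May 19, 2011).
Chaudhari, Saleh, Whitfield and Haddad all have date of presenting credentials Feb 28, 2007, so the next rule applies.
Chaudhari, Saleh, Whitfield and Haddad are each accorded doyen status, so the next rule applies.
Among Chaudhari, Saleh, Whitfield and Haddad, by years accredited (higher first): Chaudhari and Saleh (26 years) before Whitfield (7 years) before Haddad (5 years).
Among Chaudhari and Saleh, alphabetically by surname: Chaudhari before Saleh.
Farouk and Okafor both have date of presenting credentials Oct 16, 1999, so the next rule applies.
Farouk and Okafor are each accorded doyen status, so the next rule applies.
Farouk and Okafor both have years accredited 17 years, so the next rule applies.
Among Farouk and Okafor, alphabetically by surname: Farouk before Okafor.
Order: Chaudhari, Saleh, Whitfield, Haddad, Abara, Kapoor, Farouk, Okafor.

Haddad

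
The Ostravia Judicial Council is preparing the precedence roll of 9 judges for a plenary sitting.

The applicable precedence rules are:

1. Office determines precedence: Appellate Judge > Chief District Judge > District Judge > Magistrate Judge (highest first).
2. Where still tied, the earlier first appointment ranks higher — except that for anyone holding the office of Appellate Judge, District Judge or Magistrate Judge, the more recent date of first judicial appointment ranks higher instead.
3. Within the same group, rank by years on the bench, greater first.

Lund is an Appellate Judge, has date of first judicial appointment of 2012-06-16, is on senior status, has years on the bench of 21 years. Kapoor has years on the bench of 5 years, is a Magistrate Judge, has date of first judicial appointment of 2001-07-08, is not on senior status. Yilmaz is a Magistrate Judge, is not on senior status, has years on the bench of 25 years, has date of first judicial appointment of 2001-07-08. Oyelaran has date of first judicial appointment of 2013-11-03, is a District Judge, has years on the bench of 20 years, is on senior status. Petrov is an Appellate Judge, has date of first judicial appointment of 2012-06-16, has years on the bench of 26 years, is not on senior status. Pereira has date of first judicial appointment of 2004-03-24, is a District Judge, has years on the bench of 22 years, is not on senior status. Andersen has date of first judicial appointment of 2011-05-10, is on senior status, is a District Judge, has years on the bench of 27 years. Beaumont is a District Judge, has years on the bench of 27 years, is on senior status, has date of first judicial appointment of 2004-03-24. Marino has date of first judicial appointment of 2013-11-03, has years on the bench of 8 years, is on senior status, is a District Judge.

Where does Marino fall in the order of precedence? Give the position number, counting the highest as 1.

By office: Petrov and Lund (Appellate Judge); then Oyelaran, Marino, Andersen, Beaumont and Pereira (District Judge); then Yilmaz and Kapoor (Magistrate Judge).
Petrov and Lund both have date of first judicial appointment 2012-06-16, so the next rule applies.
Among Petrov and Lund, by years on the bench (higher first): Petrov (26 years) before Lund (21 years).
Among Oyelaran, Marino, Andersen, Beaumont and Pereira, by date of first judicial appointment (later first) (reversed rule for this group): Oyelaran and Marino (2013-11-03) before Andersen (2011-05-10) before Beaumont and Pereira (2004-03-24).
Among Oyelaran and Marino, by years on the bench (higher first): Oyelaran (20 years) before Marino (8 years).
Among Beaumont and Pereira, by years on the bench (higher first): Beaumont (27 years) before Pereira (22 years).
Yilmaz and Kapoor both have date of first judicial appointment 2001-07-08, so the next rule applies.
Among Yilmaz and Kapoor, by years on the bench (higher first): Yilmaz (25 years) before Kapoor (5 years).
Order: Petrov, Lund, Oyelaran, Marino, Andersen, Beaumont, Pereira, Yilmaz, Kapoor. So position 4.

4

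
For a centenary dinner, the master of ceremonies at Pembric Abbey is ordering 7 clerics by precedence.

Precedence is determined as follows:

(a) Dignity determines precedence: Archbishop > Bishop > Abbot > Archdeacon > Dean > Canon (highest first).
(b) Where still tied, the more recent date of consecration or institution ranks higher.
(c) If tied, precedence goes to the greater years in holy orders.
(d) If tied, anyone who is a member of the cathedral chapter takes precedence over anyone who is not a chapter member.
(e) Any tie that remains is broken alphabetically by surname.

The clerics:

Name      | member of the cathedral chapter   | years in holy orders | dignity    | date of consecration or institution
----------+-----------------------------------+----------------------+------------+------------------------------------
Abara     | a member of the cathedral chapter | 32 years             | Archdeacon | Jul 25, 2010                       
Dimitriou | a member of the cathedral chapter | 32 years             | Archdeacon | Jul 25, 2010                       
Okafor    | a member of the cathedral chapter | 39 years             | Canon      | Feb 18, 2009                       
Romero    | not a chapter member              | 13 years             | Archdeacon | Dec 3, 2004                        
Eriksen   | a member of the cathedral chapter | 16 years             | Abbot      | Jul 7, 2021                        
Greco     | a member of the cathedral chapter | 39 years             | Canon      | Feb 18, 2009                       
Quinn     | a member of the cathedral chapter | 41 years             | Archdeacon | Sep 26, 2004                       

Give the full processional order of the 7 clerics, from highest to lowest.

By dignity: Eriksen (Abbot); then Abara, Dimitriou, Romero and Quinn (Archdeacon); then Greco and Okafor (Canon).
Among Abara, Dimitriou, Romero and Quinn, by date of consecration or institution (later first): Abara and Dimitriou (Jul 25, 2010) before Romero (Dec 3, 2004) before Quinn (Sep 26, 2004).
Abara and Dimitriou both have years in holy orders 32 years, so the next rule applies.
Abara and Dimitriou are each a member of the cathedral chapter, so the next rule applies.
Among Abara and Dimitriou, alphabetically by surname: Abara before Dimitriou.
Greco and Okafor both have date of consecration or institution Feb 18, 2009, so the next rule applies.
Greco and Okafor both have years in holy orders 39 years, so the next rule applies.
Greco and Okafor are each a member of the cathedral chapter, so the next rule applies.
Among Greco and Okafor, alphabetically by surname: Greco before Okafor.
Full order: Eriksen, Abara, Dimitriou, Romero, Quinn, Greco, Okafor.

Eriksen, Abara, Dimitriou, Romero, Quinn, Greco, Okafor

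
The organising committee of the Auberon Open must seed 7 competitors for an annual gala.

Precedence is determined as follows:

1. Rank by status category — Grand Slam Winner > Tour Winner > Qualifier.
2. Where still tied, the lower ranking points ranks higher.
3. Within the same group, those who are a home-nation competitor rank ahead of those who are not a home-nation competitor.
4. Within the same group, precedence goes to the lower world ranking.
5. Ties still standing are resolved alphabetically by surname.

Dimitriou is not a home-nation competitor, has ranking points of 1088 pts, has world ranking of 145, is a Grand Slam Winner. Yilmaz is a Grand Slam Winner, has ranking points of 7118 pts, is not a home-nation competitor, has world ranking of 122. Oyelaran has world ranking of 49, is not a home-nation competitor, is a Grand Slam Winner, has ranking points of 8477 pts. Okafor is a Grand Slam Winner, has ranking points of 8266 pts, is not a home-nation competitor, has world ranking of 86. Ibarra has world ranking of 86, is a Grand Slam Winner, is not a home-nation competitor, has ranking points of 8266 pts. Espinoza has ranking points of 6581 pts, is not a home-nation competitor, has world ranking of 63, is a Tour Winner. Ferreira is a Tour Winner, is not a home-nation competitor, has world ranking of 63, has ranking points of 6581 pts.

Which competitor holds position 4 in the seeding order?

Okafor

By status category: Dimitriou, Yilmaz, Ibarra, Okafor and Oyelaran (Grand Slam Winner); then Espinoza and Ferreira (Tour Winner).
Among Dimitriou, Yilmaz, Ibarra, Okafor and Oyelaran, by ranking points (lower first): Dimitriou (1088 pts) before Yilmaz (7118 pts) before Ibarra and Okafor (8266 pts) before Oyelaran (8477 pts).
Ibarra and Okafor are each not a home-nation competitor, so the next rule applies.
Ibarra and Okafor both have world ranking 86, so the next rule applies.
Among Ibarra and Okafor, alphabetically by surname: Ibarra before Okafor.
Espinoza and Ferreira both have ranking points 6581 pts, so the next rule applies.
Espinoza and Ferreira are each not a home-nation competitor, so the next rule applies.
Espinoza and Ferreira both have world ranking 63, so the next rule applies.
Among Espinoza and Ferreira, alphabetically by surname: Espinoza before Ferreira.
Order: Dimitriou, Yilmaz, Ibarra, Okafor, Oyelaran, Espinoza, Ferreira.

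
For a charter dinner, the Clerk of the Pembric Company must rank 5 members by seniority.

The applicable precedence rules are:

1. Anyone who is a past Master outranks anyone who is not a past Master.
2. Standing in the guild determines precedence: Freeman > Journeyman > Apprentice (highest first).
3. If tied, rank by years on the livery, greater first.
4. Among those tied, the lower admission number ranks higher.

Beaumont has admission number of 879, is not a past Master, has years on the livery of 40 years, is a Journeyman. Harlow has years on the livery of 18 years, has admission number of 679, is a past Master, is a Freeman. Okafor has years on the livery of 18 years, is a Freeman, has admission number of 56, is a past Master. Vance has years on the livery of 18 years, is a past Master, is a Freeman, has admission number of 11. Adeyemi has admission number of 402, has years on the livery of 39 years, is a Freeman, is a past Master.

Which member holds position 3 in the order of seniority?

By the first rule: Adeyemi, Vance, Okafor and Harlow (each a past Master); then Beaumont (not a past Master).
Adeyemi, Vance, Okafor and Harlow are each Freeman, so the next rule applies.
Among Adeyemi, Vance, Okafor and Harlow, by years on the livery (higher first): Adeyemi (39 years) before Vance, Okafor and Harlow (18 years).
Among Vance, Okafor and Harlow, by admission number (lower first): Vance (11) before Okafor (56) before Harlow (679).
Order: Adeyemi, Vance, Okafor, Harlow, Beaumont.

Okafor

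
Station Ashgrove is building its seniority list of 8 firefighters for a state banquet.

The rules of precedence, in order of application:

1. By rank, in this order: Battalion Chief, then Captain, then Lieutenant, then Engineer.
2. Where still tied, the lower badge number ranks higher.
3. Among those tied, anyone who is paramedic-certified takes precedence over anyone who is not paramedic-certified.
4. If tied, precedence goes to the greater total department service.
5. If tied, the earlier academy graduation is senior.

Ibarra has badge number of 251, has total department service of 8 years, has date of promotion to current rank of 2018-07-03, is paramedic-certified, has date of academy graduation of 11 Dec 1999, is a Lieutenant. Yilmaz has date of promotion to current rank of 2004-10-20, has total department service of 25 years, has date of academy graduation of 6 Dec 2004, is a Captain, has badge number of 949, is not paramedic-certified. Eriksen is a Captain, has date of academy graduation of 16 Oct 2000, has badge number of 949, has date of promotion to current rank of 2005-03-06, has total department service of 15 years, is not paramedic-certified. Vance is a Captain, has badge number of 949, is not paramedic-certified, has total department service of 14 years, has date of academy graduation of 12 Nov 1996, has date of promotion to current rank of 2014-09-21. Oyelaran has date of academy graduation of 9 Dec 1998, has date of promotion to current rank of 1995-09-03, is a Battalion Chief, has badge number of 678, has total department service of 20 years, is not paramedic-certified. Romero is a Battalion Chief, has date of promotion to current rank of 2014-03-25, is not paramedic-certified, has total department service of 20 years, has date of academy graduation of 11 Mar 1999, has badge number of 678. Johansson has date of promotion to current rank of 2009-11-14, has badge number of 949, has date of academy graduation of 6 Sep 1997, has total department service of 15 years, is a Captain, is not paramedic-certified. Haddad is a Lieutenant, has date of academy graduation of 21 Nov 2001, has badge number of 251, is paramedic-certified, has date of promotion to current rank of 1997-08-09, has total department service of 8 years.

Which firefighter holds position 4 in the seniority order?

Johansson

By rank: Oyelaran and Romero (Battalion Chief); then Yilmaz, Johansson, Eriksen and Vance (Captain); then Ibarra and Haddad (Lieutenant).
Oyelaran and Romero both have badge number 678, so the next rule applies.
Oyelaran and Romero are each not paramedic-certified, so the next rule applies.
Oyelaran and Romero both have total department service 20 years, so the next rule applies.
Among Oyelaran and Romero, by date of academy graduation (earlier first): Oyelaran (9 Dec 1998) before Romero (11 Mar 1999).
Yilmaz, Johansson, Eriksen and Vance all have badge number 949, so the next rule applies.
Yilmaz, Johansson, Eriksen and Vance are each not paramedic-certified, so the next rule applies.
Among Yilmaz, Johansson, Eriksen and Vance, by total department service (higher first): Yilmaz (25 years) before Johansson and Eriksen (15 years) before Vance (14 years).
Among Johansson and Eriksen, by date of academy graduation (earlier first): Johansson (6 Sep 1997) before Eriksen (16 Oct 2000).
Ibarra and Haddad both have badge number 251, so the next rule applies.
Ibarra and Haddad are each paramedic-certified, so the next rule applies.
Ibarra and Haddad both have total department service 8 years, so the next rule applies.
Among Ibarra and Haddad, by date of academy graduation (earlier first): Ibarra (11 Dec 1999) before Haddad (21 Nov 2001).
Order: Oyelaran, Romero, Yilmaz, Johansson, Eriksen, Vance, Ibarra, Haddad.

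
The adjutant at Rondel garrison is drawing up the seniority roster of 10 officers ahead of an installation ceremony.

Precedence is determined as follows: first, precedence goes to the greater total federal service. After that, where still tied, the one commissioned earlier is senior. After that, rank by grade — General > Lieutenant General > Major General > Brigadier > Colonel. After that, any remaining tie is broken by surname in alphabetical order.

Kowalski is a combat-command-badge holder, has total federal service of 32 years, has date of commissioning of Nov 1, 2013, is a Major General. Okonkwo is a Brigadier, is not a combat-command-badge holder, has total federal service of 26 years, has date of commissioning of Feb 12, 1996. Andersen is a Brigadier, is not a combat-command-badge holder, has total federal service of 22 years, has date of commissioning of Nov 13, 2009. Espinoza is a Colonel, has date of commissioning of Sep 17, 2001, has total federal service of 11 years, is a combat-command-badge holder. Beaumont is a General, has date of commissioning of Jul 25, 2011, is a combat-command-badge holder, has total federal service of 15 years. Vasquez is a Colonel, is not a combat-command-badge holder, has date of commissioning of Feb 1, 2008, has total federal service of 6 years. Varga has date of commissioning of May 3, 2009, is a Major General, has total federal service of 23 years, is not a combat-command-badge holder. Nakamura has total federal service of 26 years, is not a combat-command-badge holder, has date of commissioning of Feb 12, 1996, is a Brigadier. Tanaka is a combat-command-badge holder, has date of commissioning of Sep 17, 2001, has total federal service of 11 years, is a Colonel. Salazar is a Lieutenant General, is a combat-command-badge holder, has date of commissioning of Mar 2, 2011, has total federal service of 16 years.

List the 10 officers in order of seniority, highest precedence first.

By total federal service (higher first): Kowalski (32 years); then Nakamura and Okonkwo (both 26 years); then Varga (23 years); then Andersen (22 years); then Salazar (16 years); then Beaumont (15 years); then Espinoza and Tanaka (both 11 years); then Vasquez (6 years).
Nakamura and Okonkwo both have date of commissioning Feb 12, 1996, so the next rule applies.
Nakamura and Okonkwo are each Brigadier, so the next rule applies.
Among Nakamura and Okonkwo, alphabetically by surname: Nakamura before Okonkwo.
Espinoza and Tanaka both have date of commissioning Sep 17, 2001, so the next rule applies.
Espinoza and Tanaka are each Colonel, so the next rule applies.
Among Espinoza and Tanaka, alphabetically by surname: Espinoza before Tanaka.
Full order: Kowalski, Nakamura, Okonkwo, Varga, Andersen, Salazar, Beaumont, Espinoza, Tanaka, Vasquez.

Kowalski, Nakamura, Okonkwo, Varga, Andersen, Salazar, Beaumont, Espinoza, Tanaka, Vasquez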